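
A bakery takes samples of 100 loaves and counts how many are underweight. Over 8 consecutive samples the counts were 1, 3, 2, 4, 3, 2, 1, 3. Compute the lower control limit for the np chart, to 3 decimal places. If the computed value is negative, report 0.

p̄ = Σdᵢ / (k·n) = 19 / (8 × 100) = 0.02375
LCL = np̄ − 3·√(np̄(1−p̄)) = 2.3750 − 3 × 1.5227 = -2.1931 → 0 (negative, so LCL = 0)

0.000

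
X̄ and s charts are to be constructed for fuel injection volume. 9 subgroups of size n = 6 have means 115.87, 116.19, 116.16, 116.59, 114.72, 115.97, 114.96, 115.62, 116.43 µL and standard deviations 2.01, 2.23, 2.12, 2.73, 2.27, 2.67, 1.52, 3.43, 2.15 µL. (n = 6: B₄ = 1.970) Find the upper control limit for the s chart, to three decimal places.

4.625

s̄ = (2.01 + 2.23 + 2.12 + 2.73 + 2.27 + 2.67 + 1.52 + 3.43 + 2.15) / 9 = 2.3478
UCL_s = B₄·s̄ = 1.970 × 2.3478 = 4.6251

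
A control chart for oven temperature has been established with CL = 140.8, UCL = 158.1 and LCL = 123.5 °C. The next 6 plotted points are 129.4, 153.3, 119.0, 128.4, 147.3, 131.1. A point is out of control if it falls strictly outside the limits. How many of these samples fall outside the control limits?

Compare each point to [123.5, 158.1]: sample 3 = 119.0 < LCL.

1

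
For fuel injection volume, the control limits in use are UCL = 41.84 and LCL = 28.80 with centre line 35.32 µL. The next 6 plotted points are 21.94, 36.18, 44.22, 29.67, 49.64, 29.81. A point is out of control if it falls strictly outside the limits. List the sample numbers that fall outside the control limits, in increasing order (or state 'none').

Compare each point to [28.80, 41.84]: sample 1 = 21.94 < LCL; sample 3 = 44.22 > UCL; sample 5 = 49.64 > UCL.

1, 3, 5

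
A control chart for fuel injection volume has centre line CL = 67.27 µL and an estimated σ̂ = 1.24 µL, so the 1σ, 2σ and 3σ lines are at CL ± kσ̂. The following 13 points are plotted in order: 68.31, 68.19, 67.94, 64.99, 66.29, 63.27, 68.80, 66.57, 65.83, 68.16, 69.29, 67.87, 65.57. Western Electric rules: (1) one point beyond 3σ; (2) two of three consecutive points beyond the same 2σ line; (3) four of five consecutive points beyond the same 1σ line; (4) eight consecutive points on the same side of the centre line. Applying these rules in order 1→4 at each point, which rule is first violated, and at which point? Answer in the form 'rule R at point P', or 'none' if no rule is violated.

Zone of each point (C = within 1σ̂, B = 1σ̂–2σ̂, A = 2σ̂–3σ̂, * = beyond 3σ̂; sign = side of CL): 1:+C, 2:+C, 3:+C, 4:-B, 5:-C, 6:-*, 7:+B, 8:-C, 9:-B, 10:+C, 11:+B, 12:+C, 13:-B
Rule 1 (one point beyond the 3σ limits) is satisfied at point 6.

rule 1 at point 6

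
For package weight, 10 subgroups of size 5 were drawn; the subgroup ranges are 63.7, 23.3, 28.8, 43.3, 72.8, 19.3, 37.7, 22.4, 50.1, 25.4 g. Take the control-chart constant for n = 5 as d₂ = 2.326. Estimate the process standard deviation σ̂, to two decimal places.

R̄ = (63.7 + 23.3 + 28.8 + 43.3 + 72.8 + 19.3 + 37.7 + 22.4 + 50.1 + 25.4) / 10 = 38.6800
σ̂ = R̄ / d₂ = 38.6800 / 2.326 = 16.6294

16.63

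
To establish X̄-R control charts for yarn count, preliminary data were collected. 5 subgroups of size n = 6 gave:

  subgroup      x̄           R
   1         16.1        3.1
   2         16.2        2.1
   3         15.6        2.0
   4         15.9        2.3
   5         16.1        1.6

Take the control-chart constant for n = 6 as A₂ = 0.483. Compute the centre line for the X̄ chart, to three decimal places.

X̄̄ = (16.1 + 16.2 + 15.6 + 15.9 + 16.1) / 5 = 79.9000 / 5 = 15.9800
CL = X̄̄ = 15.9800

15.980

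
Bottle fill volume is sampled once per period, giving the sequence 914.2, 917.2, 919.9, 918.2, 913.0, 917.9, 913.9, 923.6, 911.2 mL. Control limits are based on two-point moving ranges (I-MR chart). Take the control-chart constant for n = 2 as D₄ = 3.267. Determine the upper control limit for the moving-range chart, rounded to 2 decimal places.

17.81

Moving ranges: 3.0, 2.7, 1.7, 5.2, 4.9, 4.0, 9.7, 12.4; M̄R̄ = 43.6000 / 8 = 5.4500
UCL_MR = D₄·M̄R̄ = 3.267 × 5.4500 = 17.8052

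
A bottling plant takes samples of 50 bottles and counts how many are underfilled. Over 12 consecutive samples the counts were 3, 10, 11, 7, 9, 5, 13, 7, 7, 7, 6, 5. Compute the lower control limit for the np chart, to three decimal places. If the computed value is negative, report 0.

0.000

p̄ = Σdᵢ / (k·n) = 90 / (12 × 50) = 0.15000
LCL = np̄ − 3·√(np̄(1−p̄)) = 7.5000 − 3 × 2.5249 = -0.0746 → 0 (negative, so LCL = 0)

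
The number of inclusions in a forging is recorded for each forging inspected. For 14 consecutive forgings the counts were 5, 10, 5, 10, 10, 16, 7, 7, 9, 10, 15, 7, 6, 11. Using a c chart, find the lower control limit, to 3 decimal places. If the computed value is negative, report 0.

0.072

c̄ = (5 + 10 + 5 + 10 + 10 + 16 + 7 + 7 + 9 + 10 + 15 + 7 + 6 + 11) / 14 = 128 / 14 = 9.1429
LCL = c̄ − 3√c̄ = 9.1429 − 3 × 3.0237 = 0.0717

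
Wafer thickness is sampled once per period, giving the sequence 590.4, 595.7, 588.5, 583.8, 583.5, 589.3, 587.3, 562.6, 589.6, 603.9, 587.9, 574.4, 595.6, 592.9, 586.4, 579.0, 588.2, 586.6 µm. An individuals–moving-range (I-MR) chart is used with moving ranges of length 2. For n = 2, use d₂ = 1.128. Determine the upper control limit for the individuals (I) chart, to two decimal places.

613.48

X̄ = (590.4 + 595.7 + 588.5 + 583.8 + 583.5 + 589.3 + 587.3 + 562.6 + 589.6 + 603.9 + 587.9 + 574.4 + 595.6 + 592.9 + 586.4 + 579.0 + 588.2 + 586.6) / 18 = 586.9778
Moving ranges: 5.3, 7.2, 4.7, 0.3, 5.8, 2.0, 24.7, 27.0, 14.3, 16.0, 13.5, 21.2, 2.7, 6.5, 7.4, 9.2, 1.6; M̄R̄ = 169.4000 / 17 = 9.9647
UCL = X̄ + 3·M̄R̄/d₂ = 586.9778 + 3 × 9.9647 / 1.128 = 613.4797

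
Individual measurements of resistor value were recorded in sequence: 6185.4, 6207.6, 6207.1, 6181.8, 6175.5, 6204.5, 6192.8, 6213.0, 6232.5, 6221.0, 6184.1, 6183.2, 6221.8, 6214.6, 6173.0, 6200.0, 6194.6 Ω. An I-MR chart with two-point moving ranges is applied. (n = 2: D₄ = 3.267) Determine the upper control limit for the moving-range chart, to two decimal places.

Moving ranges: 22.2, 0.5, 25.3, 6.3, 29.0, 11.7, 20.2, 19.5, 11.5, 36.9, 0.9, 38.6, 7.2, 41.6, 27.0, 5.4; M̄R̄ = 303.8000 / 16 = 18.9875
UCL_MR = D₄·M̄R̄ = 3.267 × 18.9875 = 62.0322

62.03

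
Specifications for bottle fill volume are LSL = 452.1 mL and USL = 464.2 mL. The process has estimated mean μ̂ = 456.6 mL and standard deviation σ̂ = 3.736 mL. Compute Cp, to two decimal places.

Cp = (USL − LSL) / (6σ̂) = (464.2 − 452.1) / (6 × 3.736) = 12.1000 / 22.4160 = 0.5398

0.54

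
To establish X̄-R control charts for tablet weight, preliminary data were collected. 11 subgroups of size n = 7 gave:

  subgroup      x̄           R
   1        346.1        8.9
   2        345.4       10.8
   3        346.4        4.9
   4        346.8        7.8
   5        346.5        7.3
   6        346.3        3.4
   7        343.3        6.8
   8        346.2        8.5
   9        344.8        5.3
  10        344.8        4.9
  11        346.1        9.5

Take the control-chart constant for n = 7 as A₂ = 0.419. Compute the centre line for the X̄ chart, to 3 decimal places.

345.700

X̄̄ = (346.1 + 345.4 + 346.4 + 346.8 + 346.5 + 346.3 + 343.3 + 346.2 + 344.8 + 344.8 + 346.1) / 11 = 3802.7000 / 11 = 345.7000
CL = X̄̄ = 345.7000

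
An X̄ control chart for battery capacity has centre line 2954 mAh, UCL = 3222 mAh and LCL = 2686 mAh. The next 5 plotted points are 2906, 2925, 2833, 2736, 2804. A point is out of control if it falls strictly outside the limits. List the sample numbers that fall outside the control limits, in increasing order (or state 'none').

All 5 points lie within [2686, 3222].

none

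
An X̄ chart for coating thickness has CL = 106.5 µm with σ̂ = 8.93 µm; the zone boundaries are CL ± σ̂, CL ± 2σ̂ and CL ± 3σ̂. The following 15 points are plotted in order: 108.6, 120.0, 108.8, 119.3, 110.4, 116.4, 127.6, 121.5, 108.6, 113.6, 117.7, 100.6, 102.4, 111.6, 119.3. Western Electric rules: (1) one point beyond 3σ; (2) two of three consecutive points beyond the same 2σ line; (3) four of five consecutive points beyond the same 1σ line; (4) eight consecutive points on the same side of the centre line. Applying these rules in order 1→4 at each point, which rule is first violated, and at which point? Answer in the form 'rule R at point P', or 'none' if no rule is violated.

rule 3 at point 8

Zone of each point (C = within 1σ̂, B = 1σ̂–2σ̂, A = 2σ̂–3σ̂, * = beyond 3σ̂; sign = side of CL): 1:+C, 2:+B, 3:+C, 4:+B, 5:+C, 6:+B, 7:+A, 8:+B, 9:+C, 10:+C, 11:+B, 12:-C, 13:-C, 14:+C, 15:+B
Rule 3 (four of five consecutive points beyond the same 1σ limit) is satisfied at point 8.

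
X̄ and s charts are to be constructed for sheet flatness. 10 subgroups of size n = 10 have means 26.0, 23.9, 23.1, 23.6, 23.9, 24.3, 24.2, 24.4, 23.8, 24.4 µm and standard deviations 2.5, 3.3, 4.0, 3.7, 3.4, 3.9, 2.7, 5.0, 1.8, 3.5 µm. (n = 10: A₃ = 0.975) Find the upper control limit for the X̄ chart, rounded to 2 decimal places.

X̄̄ = (26.0 + 23.9 + 23.1 + 23.6 + 23.9 + 24.3 + 24.2 + 24.4 + 23.8 + 24.4) / 10 = 24.1600
s̄ = (2.5 + 3.3 + 4.0 + 3.7 + 3.4 + 3.9 + 2.7 + 5.0 + 1.8 + 3.5) / 10 = 3.3800
UCL = X̄̄ + A₃·s̄ = 24.1600 + 0.975 × 3.3800 = 27.4555

27.46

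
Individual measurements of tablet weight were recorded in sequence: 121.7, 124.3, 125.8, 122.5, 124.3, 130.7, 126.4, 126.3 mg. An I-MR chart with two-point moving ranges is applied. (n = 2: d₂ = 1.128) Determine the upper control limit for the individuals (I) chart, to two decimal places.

132.85

X̄ = (121.7 + 124.3 + 125.8 + 122.5 + 124.3 + 130.7 + 126.4 + 126.3) / 8 = 125.2500
Moving ranges: 2.6, 1.5, 3.3, 1.8, 6.4, 4.3, 0.1; M̄R̄ = 20.0000 / 7 = 2.8571
UCL = X̄ + 3·M̄R̄/d₂ = 125.2500 + 3 × 2.8571 / 1.128 = 132.8488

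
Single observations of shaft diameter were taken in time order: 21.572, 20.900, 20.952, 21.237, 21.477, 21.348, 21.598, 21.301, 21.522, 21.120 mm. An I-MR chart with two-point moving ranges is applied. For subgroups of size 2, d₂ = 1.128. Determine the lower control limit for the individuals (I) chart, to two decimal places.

X̄ = (21.572 + 20.900 + 20.952 + 21.237 + 21.477 + 21.348 + 21.598 + 21.301 + 21.522 + 21.120) / 10 = 21.3027
Moving ranges: 0.672, 0.052, 0.285, 0.240, 0.129, 0.250, 0.297, 0.221, 0.402; M̄R̄ = 2.5480 / 9 = 0.2831
LCL = X̄ − 3·M̄R̄/d₂ = 21.3027 − 3 × 0.2831 / 1.128 = 20.5497

20.55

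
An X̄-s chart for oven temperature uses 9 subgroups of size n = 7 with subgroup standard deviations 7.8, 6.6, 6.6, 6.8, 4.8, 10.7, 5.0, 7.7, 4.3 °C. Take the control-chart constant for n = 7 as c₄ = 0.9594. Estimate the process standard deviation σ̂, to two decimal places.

6.98

s̄ = (7.8 + 6.6 + 6.6 + 6.8 + 4.8 + 10.7 + 5.0 + 7.7 + 4.3) / 9 = 6.7000
σ̂ = s̄ / c₄ = 6.7000 / 0.9594 = 6.9835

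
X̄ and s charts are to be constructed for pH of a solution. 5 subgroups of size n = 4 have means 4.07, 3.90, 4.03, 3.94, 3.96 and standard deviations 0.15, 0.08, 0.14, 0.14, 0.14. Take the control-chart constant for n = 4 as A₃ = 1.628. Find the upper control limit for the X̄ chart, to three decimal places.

4.192

X̄̄ = (4.07 + 3.90 + 4.03 + 3.94 + 3.96) / 5 = 3.9800
s̄ = (0.15 + 0.08 + 0.14 + 0.14 + 0.14) / 5 = 0.1300
UCL = X̄̄ + A₃·s̄ = 3.9800 + 1.628 × 0.1300 = 4.1916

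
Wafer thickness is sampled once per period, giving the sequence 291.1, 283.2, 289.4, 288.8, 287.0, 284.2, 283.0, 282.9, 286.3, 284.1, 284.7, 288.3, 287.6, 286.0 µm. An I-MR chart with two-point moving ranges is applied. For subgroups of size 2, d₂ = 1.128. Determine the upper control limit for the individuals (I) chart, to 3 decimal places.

292.876

X̄ = (291.1 + 283.2 + 289.4 + 288.8 + 287.0 + 284.2 + 283.0 + 282.9 + 286.3 + 284.1 + 284.7 + 288.3 + 287.6 + 286.0) / 14 = 286.1857
Moving ranges: 7.9, 6.2, 0.6, 1.8, 2.8, 1.2, 0.1, 3.4, 2.2, 0.6, 3.6, 0.7, 1.6; M̄R̄ = 32.7000 / 13 = 2.5154
UCL = X̄ + 3·M̄R̄/d₂ = 286.1857 + 3 × 2.5154 / 1.128 = 292.8756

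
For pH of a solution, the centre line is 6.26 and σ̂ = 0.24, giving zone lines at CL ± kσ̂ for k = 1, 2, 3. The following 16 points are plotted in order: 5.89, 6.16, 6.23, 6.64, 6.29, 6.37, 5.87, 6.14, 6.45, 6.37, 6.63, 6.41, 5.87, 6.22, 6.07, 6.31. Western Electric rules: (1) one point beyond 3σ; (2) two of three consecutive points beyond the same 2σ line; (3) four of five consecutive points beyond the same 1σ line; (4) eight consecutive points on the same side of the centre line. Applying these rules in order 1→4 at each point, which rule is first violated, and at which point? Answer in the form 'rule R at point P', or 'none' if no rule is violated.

Zone of each point (C = within 1σ̂, B = 1σ̂–2σ̂, A = 2σ̂–3σ̂, * = beyond 3σ̂; sign = side of CL): 1:-B, 2:-C, 3:-C, 4:+B, 5:+C, 6:+C, 7:-B, 8:-C, 9:+C, 10:+C, 11:+B, 12:+C, 13:-B, 14:-C, 15:-C, 16:+C
No rule fires across all 16 points.

none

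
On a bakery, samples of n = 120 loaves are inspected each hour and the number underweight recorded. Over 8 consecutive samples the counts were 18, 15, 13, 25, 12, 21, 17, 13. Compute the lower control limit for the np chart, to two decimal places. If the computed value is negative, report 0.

p̄ = Σdᵢ / (k·n) = 134 / (8 × 120) = 0.13958
LCL = np̄ − 3·√(np̄(1−p̄)) = 16.7500 − 3 × 3.7963 = 5.3611

5.36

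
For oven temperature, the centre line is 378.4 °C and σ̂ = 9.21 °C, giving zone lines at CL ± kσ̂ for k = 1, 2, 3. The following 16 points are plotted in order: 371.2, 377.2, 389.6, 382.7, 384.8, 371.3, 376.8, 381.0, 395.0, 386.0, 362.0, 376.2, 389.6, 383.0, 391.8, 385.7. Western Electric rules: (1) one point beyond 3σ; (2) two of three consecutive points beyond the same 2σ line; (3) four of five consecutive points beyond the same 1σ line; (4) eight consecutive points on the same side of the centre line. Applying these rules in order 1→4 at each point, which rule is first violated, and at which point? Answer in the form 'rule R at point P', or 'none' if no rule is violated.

Zone of each point (C = within 1σ̂, B = 1σ̂–2σ̂, A = 2σ̂–3σ̂, * = beyond 3σ̂; sign = side of CL): 1:-C, 2:-C, 3:+B, 4:+C, 5:+C, 6:-C, 7:-C, 8:+C, 9:+B, 10:+C, 11:-B, 12:-C, 13:+B, 14:+C, 15:+B, 16:+C
No rule fires across all 16 points.

none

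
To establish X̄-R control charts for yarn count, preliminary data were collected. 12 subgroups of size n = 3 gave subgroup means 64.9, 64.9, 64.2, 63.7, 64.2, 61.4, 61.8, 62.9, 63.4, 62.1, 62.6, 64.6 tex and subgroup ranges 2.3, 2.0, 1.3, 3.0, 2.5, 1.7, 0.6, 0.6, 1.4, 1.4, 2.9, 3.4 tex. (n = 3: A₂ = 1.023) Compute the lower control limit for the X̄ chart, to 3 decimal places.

61.422

X̄̄ = (64.9 + 64.9 + 64.2 + 63.7 + 64.2 + 61.4 + 61.8 + 62.9 + 63.4 + 62.1 + 62.6 + 64.6) / 12 = 760.7000 / 12 = 63.3917
R̄ = (2.3 + 2.0 + 1.3 + 3.0 + 2.5 + 1.7 + 0.6 + 0.6 + 1.4 + 1.4 + 2.9 + 3.4) / 12 = 23.1000 / 12 = 1.9250
LCL = X̄̄ − A₂·R̄ = 63.3917 − 1.023 × 1.9250 = 61.4224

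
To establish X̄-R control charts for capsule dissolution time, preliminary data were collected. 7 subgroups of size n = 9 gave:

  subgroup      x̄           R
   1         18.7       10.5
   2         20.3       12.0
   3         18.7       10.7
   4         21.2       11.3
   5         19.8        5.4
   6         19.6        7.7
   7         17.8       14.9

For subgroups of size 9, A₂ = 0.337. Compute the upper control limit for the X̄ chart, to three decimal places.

X̄̄ = (18.7 + 20.3 + 18.7 + 21.2 + 19.8 + 19.6 + 17.8) / 7 = 136.1000 / 7 = 19.4429
R̄ = (10.5 + 12.0 + 10.7 + 11.3 + 5.4 + 7.7 + 14.9) / 7 = 72.5000 / 7 = 10.3571
UCL = X̄̄ + A₂·R̄ = 19.4429 + 0.337 × 10.3571 = 22.9332

22.933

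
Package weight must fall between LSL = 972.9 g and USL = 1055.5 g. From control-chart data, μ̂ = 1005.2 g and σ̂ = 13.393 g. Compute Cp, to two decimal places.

Cp = (USL − LSL) / (6σ̂) = (1055.5 − 972.9) / (6 × 13.393) = 82.6000 / 80.3580 = 1.0279

1.03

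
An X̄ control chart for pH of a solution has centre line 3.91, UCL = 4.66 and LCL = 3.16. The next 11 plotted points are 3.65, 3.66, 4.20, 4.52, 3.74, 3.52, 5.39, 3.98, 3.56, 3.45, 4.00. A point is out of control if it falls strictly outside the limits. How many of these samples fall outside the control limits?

Compare each point to [3.16, 4.66]: sample 7 = 5.39 > UCL.

1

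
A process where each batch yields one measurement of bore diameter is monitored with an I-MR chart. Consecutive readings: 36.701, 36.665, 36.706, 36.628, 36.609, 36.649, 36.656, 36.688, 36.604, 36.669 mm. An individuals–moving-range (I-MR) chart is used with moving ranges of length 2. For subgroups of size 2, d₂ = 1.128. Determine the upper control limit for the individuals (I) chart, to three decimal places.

X̄ = (36.701 + 36.665 + 36.706 + 36.628 + 36.609 + 36.649 + 36.656 + 36.688 + 36.604 + 36.669) / 10 = 36.6575
Moving ranges: 0.036, 0.041, 0.078, 0.019, 0.040, 0.007, 0.032, 0.084, 0.065; M̄R̄ = 0.4020 / 9 = 0.0447
UCL = X̄ + 3·M̄R̄/d₂ = 36.6575 + 3 × 0.0447 / 1.128 = 36.7763

36.776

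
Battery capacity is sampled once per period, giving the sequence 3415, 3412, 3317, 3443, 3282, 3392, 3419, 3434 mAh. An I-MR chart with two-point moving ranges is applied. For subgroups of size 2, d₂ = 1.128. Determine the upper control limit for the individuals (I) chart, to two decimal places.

3593.28

X̄ = (3415 + 3412 + 3317 + 3443 + 3282 + 3392 + 3419 + 3434) / 8 = 3389.2500
Moving ranges: 3, 95, 126, 161, 110, 27, 15; M̄R̄ = 537.0000 / 7 = 76.7143
UCL = X̄ + 3·M̄R̄/d₂ = 3389.2500 + 3 × 76.7143 / 1.128 = 3593.2774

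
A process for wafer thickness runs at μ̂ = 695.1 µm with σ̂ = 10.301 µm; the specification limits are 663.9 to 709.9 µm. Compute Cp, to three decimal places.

0.744

Cp = (USL − LSL) / (6σ̂) = (709.9 − 663.9) / (6 × 10.301) = 46.0000 / 61.8060 = 0.7443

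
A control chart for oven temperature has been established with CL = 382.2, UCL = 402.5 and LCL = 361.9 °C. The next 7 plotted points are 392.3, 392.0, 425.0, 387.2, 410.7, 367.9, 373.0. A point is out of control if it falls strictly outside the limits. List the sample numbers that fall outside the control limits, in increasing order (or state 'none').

3, 5

Compare each point to [361.9, 402.5]: sample 3 = 425.0 > UCL; sample 5 = 410.7 > UCL.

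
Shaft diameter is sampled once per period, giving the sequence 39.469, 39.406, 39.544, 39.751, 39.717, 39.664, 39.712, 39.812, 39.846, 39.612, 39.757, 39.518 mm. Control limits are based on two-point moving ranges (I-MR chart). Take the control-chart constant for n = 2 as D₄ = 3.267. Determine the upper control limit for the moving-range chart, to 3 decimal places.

0.385

Moving ranges: 0.063, 0.138, 0.207, 0.034, 0.053, 0.048, 0.100, 0.034, 0.234, 0.145, 0.239; M̄R̄ = 1.2950 / 11 = 0.1177
UCL_MR = D₄·M̄R̄ = 3.267 × 0.1177 = 0.3846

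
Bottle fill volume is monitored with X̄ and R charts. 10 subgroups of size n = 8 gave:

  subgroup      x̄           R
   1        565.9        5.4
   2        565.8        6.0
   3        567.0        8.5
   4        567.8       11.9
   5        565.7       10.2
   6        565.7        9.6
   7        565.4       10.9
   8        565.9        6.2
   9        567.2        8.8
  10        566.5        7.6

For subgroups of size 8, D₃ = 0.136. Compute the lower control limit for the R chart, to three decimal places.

R̄ = (5.4 + 6.0 + 8.5 + 11.9 + 10.2 + 9.6 + 10.9 + 6.2 + 8.8 + 7.6) / 10 = 85.1000 / 10 = 8.5100
LCL_R = D₃·R̄ = 0.136 × 8.5100 = 1.1574

1.157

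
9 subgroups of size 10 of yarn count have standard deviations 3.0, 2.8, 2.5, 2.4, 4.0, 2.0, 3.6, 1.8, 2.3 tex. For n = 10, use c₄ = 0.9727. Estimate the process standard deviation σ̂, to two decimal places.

s̄ = (3.0 + 2.8 + 2.5 + 2.4 + 4.0 + 2.0 + 3.6 + 1.8 + 2.3) / 9 = 2.7111
σ̂ = s̄ / c₄ = 2.7111 / 0.9727 = 2.7872

2.79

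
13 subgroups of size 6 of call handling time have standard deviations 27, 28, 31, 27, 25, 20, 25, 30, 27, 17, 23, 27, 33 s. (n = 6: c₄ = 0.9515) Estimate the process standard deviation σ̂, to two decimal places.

27.49

s̄ = (27 + 28 + 31 + 27 + 25 + 20 + 25 + 30 + 27 + 17 + 23 + 27 + 33) / 13 = 26.1538
σ̂ = s̄ / c₄ = 26.1538 / 0.9515 = 27.4870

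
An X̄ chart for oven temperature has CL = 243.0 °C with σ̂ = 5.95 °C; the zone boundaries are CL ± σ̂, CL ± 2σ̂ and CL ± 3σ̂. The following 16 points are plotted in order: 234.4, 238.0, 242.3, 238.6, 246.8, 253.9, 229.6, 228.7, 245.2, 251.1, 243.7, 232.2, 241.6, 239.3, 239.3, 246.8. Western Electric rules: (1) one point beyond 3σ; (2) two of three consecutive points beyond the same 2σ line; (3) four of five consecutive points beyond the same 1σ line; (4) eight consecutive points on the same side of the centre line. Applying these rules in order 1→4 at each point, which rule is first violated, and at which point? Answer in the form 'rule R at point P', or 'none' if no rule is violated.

rule 2 at point 8

Zone of each point (C = within 1σ̂, B = 1σ̂–2σ̂, A = 2σ̂–3σ̂, * = beyond 3σ̂; sign = side of CL): 1:-B, 2:-C, 3:-C, 4:-C, 5:+C, 6:+B, 7:-A, 8:-A, 9:+C, 10:+B, 11:+C, 12:-B, 13:-C, 14:-C, 15:-C, 16:+C
Rule 2 (two of three consecutive points beyond the same 2σ limit) is satisfied at point 8.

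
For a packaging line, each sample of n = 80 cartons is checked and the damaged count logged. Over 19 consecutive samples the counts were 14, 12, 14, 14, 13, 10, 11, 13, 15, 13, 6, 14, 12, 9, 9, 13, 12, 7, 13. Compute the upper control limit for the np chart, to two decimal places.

21.30

p̄ = Σdᵢ / (k·n) = 224 / (19 × 80) = 0.14737
UCL = np̄ + 3·√(np̄(1−p̄)) = 11.7895 + 3 × √(11.7895×0.85263) = 11.7895 + 3 × 3.1705 = 21.3010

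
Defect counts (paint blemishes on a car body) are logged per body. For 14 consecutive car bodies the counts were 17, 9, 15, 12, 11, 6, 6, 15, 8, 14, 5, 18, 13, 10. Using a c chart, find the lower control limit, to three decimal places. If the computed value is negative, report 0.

1.247

c̄ = (17 + 9 + 15 + 12 + 11 + 6 + 6 + 15 + 8 + 14 + 5 + 18 + 13 + 10) / 14 = 159 / 14 = 11.3571
LCL = c̄ − 3√c̄ = 11.3571 − 3 × 3.3700 = 1.2470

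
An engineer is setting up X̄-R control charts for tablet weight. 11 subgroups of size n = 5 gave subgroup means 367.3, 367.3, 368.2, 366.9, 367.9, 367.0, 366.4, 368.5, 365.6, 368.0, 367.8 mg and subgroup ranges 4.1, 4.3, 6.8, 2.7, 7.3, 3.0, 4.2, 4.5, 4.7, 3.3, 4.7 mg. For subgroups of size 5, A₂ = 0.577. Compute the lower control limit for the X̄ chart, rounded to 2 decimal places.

364.75

X̄̄ = (367.3 + 367.3 + 368.2 + 366.9 + 367.9 + 367.0 + 366.4 + 368.5 + 365.6 + 368.0 + 367.8) / 11 = 4040.9000 / 11 = 367.3545
R̄ = (4.1 + 4.3 + 6.8 + 2.7 + 7.3 + 3.0 + 4.2 + 4.5 + 4.7 + 3.3 + 4.7) / 11 = 49.6000 / 11 = 4.5091
LCL = X̄̄ − A₂·R̄ = 367.3545 − 0.577 × 4.5091 = 364.7528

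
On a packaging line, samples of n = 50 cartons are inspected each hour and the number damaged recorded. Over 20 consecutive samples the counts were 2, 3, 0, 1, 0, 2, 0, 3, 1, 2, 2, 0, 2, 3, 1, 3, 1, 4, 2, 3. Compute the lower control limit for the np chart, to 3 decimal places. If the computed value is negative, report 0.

0.000

p̄ = Σdᵢ / (k·n) = 35 / (20 × 50) = 0.03500
LCL = np̄ − 3·√(np̄(1−p̄)) = 1.7500 − 3 × 1.2995 = -2.1486 → 0 (negative, so LCL = 0)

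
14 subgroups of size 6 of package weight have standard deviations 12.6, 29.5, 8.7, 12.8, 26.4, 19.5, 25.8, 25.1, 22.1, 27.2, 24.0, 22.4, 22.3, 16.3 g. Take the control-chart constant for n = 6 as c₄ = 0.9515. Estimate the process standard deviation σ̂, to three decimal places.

s̄ = (12.6 + 29.5 + 8.7 + 12.8 + 26.4 + 19.5 + 25.8 + 25.1 + 22.1 + 27.2 + 24.0 + 22.4 + 22.3 + 16.3) / 14 = 21.0500
σ̂ = s̄ / c₄ = 21.0500 / 0.9515 = 22.1230

22.123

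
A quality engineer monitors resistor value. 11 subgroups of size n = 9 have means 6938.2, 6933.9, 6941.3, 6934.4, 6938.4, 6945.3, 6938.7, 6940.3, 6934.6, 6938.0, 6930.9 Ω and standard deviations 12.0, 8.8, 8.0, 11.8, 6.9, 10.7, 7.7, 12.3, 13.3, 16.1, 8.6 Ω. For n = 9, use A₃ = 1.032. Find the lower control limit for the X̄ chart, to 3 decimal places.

6926.735

X̄̄ = (6938.2 + 6933.9 + 6941.3 + 6934.4 + 6938.4 + 6945.3 + 6938.7 + 6940.3 + 6934.6 + 6938.0 + 6930.9) / 11 = 6937.6364
s̄ = (12.0 + 8.8 + 8.0 + 11.8 + 6.9 + 10.7 + 7.7 + 12.3 + 13.3 + 16.1 + 8.6) / 11 = 10.5636
LCL = X̄̄ − A₃·s̄ = 6937.6364 − 1.032 × 10.5636 = 6926.7347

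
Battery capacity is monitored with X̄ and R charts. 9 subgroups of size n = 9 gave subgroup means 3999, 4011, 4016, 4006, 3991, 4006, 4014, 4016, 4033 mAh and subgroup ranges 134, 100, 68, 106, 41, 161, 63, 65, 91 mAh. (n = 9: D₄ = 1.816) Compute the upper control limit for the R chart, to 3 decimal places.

R̄ = (134 + 100 + 68 + 106 + 41 + 161 + 63 + 65 + 91) / 9 = 829.0000 / 9 = 92.1111
UCL_R = D₄·R̄ = 1.816 × 92.1111 = 167.2738

167.274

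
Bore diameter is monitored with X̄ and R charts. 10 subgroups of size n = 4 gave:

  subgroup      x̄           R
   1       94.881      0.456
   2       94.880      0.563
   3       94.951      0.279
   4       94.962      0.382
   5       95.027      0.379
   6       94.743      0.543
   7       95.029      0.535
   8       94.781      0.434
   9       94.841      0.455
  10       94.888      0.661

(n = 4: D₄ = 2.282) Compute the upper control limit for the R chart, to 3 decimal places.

R̄ = (0.456 + 0.563 + 0.279 + 0.382 + 0.379 + 0.543 + 0.535 + 0.434 + 0.455 + 0.661) / 10 = 4.6870 / 10 = 0.4687
UCL_R = D₄·R̄ = 2.282 × 0.4687 = 1.0696

1.070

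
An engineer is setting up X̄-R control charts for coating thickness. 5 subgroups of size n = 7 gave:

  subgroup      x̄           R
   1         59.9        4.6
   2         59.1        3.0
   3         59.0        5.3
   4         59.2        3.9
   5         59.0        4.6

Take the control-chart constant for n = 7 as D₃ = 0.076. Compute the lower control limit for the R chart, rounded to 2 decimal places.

0.33

R̄ = (4.6 + 3.0 + 5.3 + 3.9 + 4.6) / 5 = 21.4000 / 5 = 4.2800
LCL_R = D₃·R̄ = 0.076 × 4.2800 = 0.3253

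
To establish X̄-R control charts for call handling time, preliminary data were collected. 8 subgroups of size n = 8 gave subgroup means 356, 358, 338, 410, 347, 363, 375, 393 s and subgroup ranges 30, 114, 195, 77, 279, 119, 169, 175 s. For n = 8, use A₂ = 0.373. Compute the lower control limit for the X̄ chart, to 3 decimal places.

X̄̄ = (356 + 358 + 338 + 410 + 347 + 363 + 375 + 393) / 8 = 2940.0000 / 8 = 367.5000
R̄ = (30 + 114 + 195 + 77 + 279 + 119 + 169 + 175) / 8 = 1158.0000 / 8 = 144.7500
LCL = X̄̄ − A₂·R̄ = 367.5000 − 0.373 × 144.7500 = 313.5082

313.508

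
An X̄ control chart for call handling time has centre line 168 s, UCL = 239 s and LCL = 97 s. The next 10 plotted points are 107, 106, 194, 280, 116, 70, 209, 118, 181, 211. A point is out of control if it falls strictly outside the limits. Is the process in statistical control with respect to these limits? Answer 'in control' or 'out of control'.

out of control

Compare each point to [97, 239]: sample 4 = 280 > UCL; sample 6 = 70 < LCL.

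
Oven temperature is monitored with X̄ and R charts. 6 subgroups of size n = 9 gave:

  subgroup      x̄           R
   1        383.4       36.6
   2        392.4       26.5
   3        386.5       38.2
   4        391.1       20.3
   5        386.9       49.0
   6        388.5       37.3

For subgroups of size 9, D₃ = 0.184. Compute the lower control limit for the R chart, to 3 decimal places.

6.376

R̄ = (36.6 + 26.5 + 38.2 + 20.3 + 49.0 + 37.3) / 6 = 207.9000 / 6 = 34.6500
LCL_R = D₃·R̄ = 0.184 × 34.6500 = 6.3756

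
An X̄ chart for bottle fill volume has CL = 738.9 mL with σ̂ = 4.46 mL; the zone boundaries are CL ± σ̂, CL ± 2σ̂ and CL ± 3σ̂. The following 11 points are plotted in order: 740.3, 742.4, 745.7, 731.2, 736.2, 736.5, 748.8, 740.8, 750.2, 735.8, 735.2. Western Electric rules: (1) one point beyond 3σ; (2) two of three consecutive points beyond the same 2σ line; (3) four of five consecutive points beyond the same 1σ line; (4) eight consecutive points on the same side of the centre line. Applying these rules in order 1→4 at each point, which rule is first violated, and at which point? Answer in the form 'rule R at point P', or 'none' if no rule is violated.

rule 2 at point 9

Zone of each point (C = within 1σ̂, B = 1σ̂–2σ̂, A = 2σ̂–3σ̂, * = beyond 3σ̂; sign = side of CL): 1:+C, 2:+C, 3:+B, 4:-B, 5:-C, 6:-C, 7:+A, 8:+C, 9:+A, 10:-C, 11:-C
Rule 2 (two of three consecutive points beyond the same 2σ limit) is satisfied at point 9.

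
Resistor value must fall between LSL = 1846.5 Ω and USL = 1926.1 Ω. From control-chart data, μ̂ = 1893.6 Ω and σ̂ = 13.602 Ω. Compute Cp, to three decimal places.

0.975

Cp = (USL − LSL) / (6σ̂) = (1926.1 − 1846.5) / (6 × 13.602) = 79.6000 / 81.6120 = 0.9753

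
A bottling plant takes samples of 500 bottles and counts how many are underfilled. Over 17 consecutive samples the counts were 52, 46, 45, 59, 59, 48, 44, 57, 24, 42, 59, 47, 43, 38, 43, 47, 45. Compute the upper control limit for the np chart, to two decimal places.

66.51

p̄ = Σdᵢ / (k·n) = 798 / (17 × 500) = 0.09388
UCL = np̄ + 3·√(np̄(1−p̄)) = 46.9412 + 3 × √(46.9412×0.90612) = 46.9412 + 3 × 6.5218 = 66.5067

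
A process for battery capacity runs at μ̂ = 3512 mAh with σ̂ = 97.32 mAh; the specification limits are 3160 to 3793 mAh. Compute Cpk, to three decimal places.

Cpu = (USL − μ̂) / (3σ̂) = (3793 − 3512) / (3 × 97.32) = 0.9625; Cpl = (μ̂ − LSL) / (3σ̂) = (3512 − 3160) / (3 × 97.32) = 1.2056; Cpk = min(Cpu, Cpl) = 0.9625

0.962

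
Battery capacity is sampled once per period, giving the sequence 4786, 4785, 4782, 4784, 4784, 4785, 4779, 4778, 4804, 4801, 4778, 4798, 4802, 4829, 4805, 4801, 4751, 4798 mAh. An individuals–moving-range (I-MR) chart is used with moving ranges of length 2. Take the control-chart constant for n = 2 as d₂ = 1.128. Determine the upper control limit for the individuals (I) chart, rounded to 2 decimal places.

4828.42

X̄ = (4786 + 4785 + 4782 + 4784 + 4784 + 4785 + 4779 + 4778 + 4804 + 4801 + 4778 + 4798 + 4802 + 4829 + 4805 + 4801 + 4751 + 4798) / 18 = 4790.5556
Moving ranges: 1, 3, 2, 0, 1, 6, 1, 26, 3, 23, 20, 4, 27, 24, 4, 50, 47; M̄R̄ = 242.0000 / 17 = 14.2353
UCL = X̄ + 3·M̄R̄/d₂ = 4790.5556 + 3 × 14.2353 / 1.128 = 4828.4154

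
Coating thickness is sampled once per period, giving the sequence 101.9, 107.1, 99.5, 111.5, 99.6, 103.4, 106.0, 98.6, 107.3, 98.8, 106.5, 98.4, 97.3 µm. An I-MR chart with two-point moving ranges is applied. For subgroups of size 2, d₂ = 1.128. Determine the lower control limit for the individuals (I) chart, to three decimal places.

84.012

X̄ = (101.9 + 107.1 + 99.5 + 111.5 + 99.6 + 103.4 + 106.0 + 98.6 + 107.3 + 98.8 + 106.5 + 98.4 + 97.3) / 13 = 102.7615
Moving ranges: 5.2, 7.6, 12.0, 11.9, 3.8, 2.6, 7.4, 8.7, 8.5, 7.7, 8.1, 1.1; M̄R̄ = 84.6000 / 12 = 7.0500
LCL = X̄ − 3·M̄R̄/d₂ = 102.7615 − 3 × 7.0500 / 1.128 = 84.0115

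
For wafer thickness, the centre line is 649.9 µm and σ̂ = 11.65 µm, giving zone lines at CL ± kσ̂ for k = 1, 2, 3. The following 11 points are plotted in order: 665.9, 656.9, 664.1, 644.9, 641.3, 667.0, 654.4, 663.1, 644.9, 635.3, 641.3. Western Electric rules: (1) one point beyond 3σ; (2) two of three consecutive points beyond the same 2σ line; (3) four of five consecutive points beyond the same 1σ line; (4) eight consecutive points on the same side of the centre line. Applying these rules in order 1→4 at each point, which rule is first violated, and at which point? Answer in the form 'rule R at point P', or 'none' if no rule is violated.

Zone of each point (C = within 1σ̂, B = 1σ̂–2σ̂, A = 2σ̂–3σ̂, * = beyond 3σ̂; sign = side of CL): 1:+B, 2:+C, 3:+B, 4:-C, 5:-C, 6:+B, 7:+C, 8:+B, 9:-C, 10:-B, 11:-C
No rule fires across all 11 points.

none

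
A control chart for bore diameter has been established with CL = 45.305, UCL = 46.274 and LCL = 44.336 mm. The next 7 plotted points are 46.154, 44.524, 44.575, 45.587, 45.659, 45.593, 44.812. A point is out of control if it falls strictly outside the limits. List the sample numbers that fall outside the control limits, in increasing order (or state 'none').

none

All 7 points lie within [44.336, 46.274].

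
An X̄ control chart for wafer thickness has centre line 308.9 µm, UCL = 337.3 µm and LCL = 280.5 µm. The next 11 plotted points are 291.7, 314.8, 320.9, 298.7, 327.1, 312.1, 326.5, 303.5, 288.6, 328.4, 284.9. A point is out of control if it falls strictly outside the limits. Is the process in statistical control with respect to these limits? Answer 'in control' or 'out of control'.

All 11 points lie within [280.5, 337.3].

in control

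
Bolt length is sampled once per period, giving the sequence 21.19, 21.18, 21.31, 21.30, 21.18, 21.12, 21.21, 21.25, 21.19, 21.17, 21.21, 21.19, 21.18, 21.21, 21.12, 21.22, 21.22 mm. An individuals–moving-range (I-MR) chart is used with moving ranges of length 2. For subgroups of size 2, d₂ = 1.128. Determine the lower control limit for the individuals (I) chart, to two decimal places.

X̄ = (21.19 + 21.18 + 21.31 + 21.30 + 21.18 + 21.12 + 21.21 + 21.25 + 21.19 + 21.17 + 21.21 + 21.19 + 21.18 + 21.21 + 21.12 + 21.22 + 21.22) / 17 = 21.2029
Moving ranges: 0.01, 0.13, 0.01, 0.12, 0.06, 0.09, 0.04, 0.06, 0.02, 0.04, 0.02, 0.01, 0.03, 0.09, 0.10, 0.00; M̄R̄ = 0.8300 / 16 = 0.0519
LCL = X̄ − 3·M̄R̄/d₂ = 21.2029 − 3 × 0.0519 / 1.128 = 21.0650

21.06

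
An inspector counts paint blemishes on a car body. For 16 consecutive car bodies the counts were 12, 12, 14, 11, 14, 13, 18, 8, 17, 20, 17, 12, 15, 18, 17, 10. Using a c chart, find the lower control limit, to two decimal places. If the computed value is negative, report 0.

2.93

c̄ = (12 + 12 + 14 + 11 + 14 + 13 + 18 + 8 + 17 + 20 + 17 + 12 + 15 + 18 + 17 + 10) / 16 = 228 / 16 = 14.2500
LCL = c̄ − 3√c̄ = 14.2500 − 3 × 3.7749 = 2.9252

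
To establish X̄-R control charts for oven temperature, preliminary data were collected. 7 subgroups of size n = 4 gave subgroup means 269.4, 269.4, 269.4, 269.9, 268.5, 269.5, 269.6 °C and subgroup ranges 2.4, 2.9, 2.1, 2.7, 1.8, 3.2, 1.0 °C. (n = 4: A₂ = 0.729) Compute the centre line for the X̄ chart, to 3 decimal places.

X̄̄ = (269.4 + 269.4 + 269.4 + 269.9 + 268.5 + 269.5 + 269.6) / 7 = 1885.7000 / 7 = 269.3857
CL = X̄̄ = 269.3857

269.386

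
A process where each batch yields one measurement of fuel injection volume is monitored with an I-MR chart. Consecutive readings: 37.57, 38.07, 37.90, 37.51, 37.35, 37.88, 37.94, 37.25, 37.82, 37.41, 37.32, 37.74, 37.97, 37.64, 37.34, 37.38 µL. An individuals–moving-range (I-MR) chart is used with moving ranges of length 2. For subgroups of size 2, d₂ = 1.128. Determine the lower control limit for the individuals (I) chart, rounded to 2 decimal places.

36.76

X̄ = (37.57 + 38.07 + 37.90 + 37.51 + 37.35 + 37.88 + 37.94 + 37.25 + 37.82 + 37.41 + 37.32 + 37.74 + 37.97 + 37.64 + 37.34 + 37.38) / 16 = 37.6306
Moving ranges: 0.50, 0.17, 0.39, 0.16, 0.53, 0.06, 0.69, 0.57, 0.41, 0.09, 0.42, 0.23, 0.33, 0.30, 0.04; M̄R̄ = 4.8900 / 15 = 0.3260
LCL = X̄ − 3·M̄R̄/d₂ = 37.6306 − 3 × 0.3260 / 1.128 = 36.7636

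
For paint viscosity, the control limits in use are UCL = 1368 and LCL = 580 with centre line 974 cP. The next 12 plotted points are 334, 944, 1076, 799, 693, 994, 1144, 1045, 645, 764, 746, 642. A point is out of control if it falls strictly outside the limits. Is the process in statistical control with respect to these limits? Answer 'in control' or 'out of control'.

Compare each point to [580, 1368]: sample 1 = 334 < LCL.

out of control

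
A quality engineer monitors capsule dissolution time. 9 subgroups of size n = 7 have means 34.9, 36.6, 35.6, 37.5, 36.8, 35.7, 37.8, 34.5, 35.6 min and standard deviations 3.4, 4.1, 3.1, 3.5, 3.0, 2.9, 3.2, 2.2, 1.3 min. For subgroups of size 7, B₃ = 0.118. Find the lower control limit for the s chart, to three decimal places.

s̄ = (3.4 + 4.1 + 3.1 + 3.5 + 3.0 + 2.9 + 3.2 + 2.2 + 1.3) / 9 = 2.9667
LCL_s = B₃·s̄ = 0.118 × 2.9667 = 0.3501

0.350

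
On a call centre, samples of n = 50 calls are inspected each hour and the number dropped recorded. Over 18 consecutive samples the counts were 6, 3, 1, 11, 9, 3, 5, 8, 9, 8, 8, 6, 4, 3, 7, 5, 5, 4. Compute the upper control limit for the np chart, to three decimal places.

12.643

p̄ = Σdᵢ / (k·n) = 105 / (18 × 50) = 0.11667
UCL = np̄ + 3·√(np̄(1−p̄)) = 5.8333 + 3 × √(5.8333×0.88333) = 5.8333 + 3 × 2.2700 = 12.6433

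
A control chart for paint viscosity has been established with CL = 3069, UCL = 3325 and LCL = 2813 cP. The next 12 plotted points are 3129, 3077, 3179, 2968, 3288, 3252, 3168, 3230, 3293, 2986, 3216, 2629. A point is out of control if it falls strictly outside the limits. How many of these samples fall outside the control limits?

1

Compare each point to [2813, 3325]: sample 12 = 2629 < LCL.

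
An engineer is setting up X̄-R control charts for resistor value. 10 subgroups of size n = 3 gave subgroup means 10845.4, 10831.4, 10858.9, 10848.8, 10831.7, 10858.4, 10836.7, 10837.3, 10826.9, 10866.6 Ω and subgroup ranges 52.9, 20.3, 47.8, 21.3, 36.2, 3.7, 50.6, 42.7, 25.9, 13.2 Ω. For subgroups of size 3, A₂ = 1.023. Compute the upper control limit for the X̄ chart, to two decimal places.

10876.39

X̄̄ = (10845.4 + 10831.4 + 10858.9 + 10848.8 + 10831.7 + 10858.4 + 10836.7 + 10837.3 + 10826.9 + 10866.6) / 10 = 108442.1000 / 10 = 10844.2100
R̄ = (52.9 + 20.3 + 47.8 + 21.3 + 36.2 + 3.7 + 50.6 + 42.7 + 25.9 + 13.2) / 10 = 314.6000 / 10 = 31.4600
UCL = X̄̄ + A₂·R̄ = 10844.2100 + 1.023 × 31.4600 = 10876.3936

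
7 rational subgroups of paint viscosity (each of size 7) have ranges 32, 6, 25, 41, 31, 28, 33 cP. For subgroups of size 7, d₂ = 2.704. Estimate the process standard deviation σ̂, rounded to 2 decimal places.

10.36

R̄ = (32 + 6 + 25 + 41 + 31 + 28 + 33) / 7 = 28.0000
σ̂ = R̄ / d₂ = 28.0000 / 2.704 = 10.3550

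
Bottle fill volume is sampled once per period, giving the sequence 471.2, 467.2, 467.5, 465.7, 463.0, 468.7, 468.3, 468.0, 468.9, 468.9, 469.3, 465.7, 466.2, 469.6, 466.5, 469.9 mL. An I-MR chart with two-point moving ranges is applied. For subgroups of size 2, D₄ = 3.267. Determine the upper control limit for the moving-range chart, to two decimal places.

6.64

Moving ranges: 4.0, 0.3, 1.8, 2.7, 5.7, 0.4, 0.3, 0.9, 0.0, 0.4, 3.6, 0.5, 3.4, 3.1, 3.4; M̄R̄ = 30.5000 / 15 = 2.0333
UCL_MR = D₄·M̄R̄ = 3.267 × 2.0333 = 6.6429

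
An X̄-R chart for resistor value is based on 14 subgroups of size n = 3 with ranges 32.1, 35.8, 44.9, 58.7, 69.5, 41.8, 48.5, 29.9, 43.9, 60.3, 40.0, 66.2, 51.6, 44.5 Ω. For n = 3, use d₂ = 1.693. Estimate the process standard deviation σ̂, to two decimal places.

28.17

R̄ = (32.1 + 35.8 + 44.9 + 58.7 + 69.5 + 41.8 + 48.5 + 29.9 + 43.9 + 60.3 + 40.0 + 66.2 + 51.6 + 44.5) / 14 = 47.6929
σ̂ = R̄ / d₂ = 47.6929 / 1.693 = 28.1706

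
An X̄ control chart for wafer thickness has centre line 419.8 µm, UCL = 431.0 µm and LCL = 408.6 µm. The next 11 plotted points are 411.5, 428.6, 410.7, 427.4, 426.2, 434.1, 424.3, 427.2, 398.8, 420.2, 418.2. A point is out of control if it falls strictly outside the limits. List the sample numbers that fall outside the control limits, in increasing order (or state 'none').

Compare each point to [408.6, 431.0]: sample 6 = 434.1 > UCL; sample 9 = 398.8 < LCL.

6, 9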